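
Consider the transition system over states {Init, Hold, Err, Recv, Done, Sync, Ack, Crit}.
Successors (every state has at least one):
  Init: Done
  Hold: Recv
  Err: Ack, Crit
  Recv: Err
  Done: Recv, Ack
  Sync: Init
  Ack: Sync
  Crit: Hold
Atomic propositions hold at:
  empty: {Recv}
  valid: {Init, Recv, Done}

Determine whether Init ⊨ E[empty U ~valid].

Sat(~valid) = {Hold, Err, Sync, Ack, Crit}
E[empty U ~valid]: least fixpoint, start Z0 = Sat(~valid) = {Hold, Err, Sync, Ack, Crit}, add states in Sat(empty) with some successor in Z. Z1 = {Hold, Err, Recv, Sync, Ack, Crit}; fixed.
Sat(E[empty U ~valid]) = {Hold, Err, Recv, Sync, Ack, Crit}
Init ∉ Sat(E[empty U ~valid]) = {Hold, Err, Recv, Sync, Ack, Crit}, so the formula does not hold at Init.

No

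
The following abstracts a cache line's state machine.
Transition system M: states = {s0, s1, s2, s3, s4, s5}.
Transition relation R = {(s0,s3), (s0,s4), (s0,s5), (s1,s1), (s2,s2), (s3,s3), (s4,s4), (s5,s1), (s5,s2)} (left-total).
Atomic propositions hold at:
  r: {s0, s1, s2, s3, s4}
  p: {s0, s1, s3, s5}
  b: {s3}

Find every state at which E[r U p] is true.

E[r U p]: least fixpoint, start Z0 = Sat(p) = {s0, s1, s3, s5}, add states in Sat(r) with some successor in Z. Already a fixed point.
Sat(E[r U p]) = {s0, s1, s3, s5}

{s0, s1, s3, s5}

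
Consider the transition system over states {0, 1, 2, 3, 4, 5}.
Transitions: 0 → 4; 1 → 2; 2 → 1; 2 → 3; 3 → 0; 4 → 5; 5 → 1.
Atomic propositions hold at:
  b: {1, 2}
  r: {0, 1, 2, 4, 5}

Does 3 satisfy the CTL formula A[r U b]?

A[r U b]: least fixpoint, start Z0 = Sat(b) = {1, 2}, add states in Sat(r) with every successor in Z. Z1 = {1, 2, 5}; Z2 = {1, 2, 4, 5}; Z3 = {0, 1, 2, 4, 5}; fixed.
Sat(A[r U b]) = {0, 1, 2, 4, 5}
3 ∉ Sat(A[r U b]) = {0, 1, 2, 4, 5}, so the formula does not hold at 3.

No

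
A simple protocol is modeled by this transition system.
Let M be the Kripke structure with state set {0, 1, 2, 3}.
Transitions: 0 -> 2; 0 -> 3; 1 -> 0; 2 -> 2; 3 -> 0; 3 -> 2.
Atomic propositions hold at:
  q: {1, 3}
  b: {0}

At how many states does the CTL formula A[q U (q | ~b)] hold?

Sat(~b) = {1, 2, 3}
Sat(q | ~b) = {1, 2, 3}
A[q U (q | ~b)]: least fixpoint, start Z0 = Sat((q | ~b)) = {1, 2, 3}, add states in Sat(q) with every successor in Z. Already a fixed point.
Sat(A[q U (q | ~b)]) = {1, 2, 3}
|Sat(A[q U (q | ~b)])| = |{1, 2, 3}| = 3.

3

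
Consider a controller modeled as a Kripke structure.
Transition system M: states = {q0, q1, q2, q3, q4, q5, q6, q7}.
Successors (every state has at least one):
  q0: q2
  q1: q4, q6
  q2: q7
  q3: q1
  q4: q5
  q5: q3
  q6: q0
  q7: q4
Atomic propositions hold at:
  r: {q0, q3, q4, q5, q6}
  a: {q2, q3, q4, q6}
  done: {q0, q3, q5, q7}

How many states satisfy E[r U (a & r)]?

Sat(a & r) = {q3, q4, q6}
E[r U (a & r)]: least fixpoint, start Z0 = Sat((a & r)) = {q3, q4, q6}, add states in Sat(r) with some successor in Z. Z1 = {q3, q4, q5, q6}; fixed.
Sat(E[r U (a & r)]) = {q3, q4, q5, q6}
|Sat(E[r U (a & r)])| = |{q3, q4, q5, q6}| = 4.

4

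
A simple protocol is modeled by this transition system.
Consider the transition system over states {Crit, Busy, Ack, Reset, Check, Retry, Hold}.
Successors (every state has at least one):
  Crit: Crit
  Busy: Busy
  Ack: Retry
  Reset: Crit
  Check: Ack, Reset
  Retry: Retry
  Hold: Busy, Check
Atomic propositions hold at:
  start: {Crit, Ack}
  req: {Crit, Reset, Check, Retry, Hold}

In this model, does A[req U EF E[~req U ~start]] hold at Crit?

No

Sat(~req) = {Busy, Ack}
Sat(~start) = {Busy, Reset, Check, Retry, Hold}
E[~req U ~start]: least fixpoint, start Z0 = Sat(~start) = {Busy, Reset, Check, Retry, Hold}, add states in Sat(~req) with some successor in Z. Z1 = {Busy, Ack, Reset, Check, Retry, Hold}; fixed.
Sat(E[~req U ~start]) = {Busy, Ack, Reset, Check, Retry, Hold}
EF E[~req U ~start]: least fixpoint, start Z0 = {Busy, Ack, Reset, Check, Retry, Hold}, add states with some successor in Z. Already a fixed point.
Sat(EF E[~req U ~start]) = {Busy, Ack, Reset, Check, Retry, Hold}
A[req U EF E[~req U ~start]]: least fixpoint, start Z0 = Sat(EF E[~req U ~start]) = {Busy, Ack, Reset, Check, Retry, Hold}, add states in Sat(req) with every successor in Z. Already a fixed point.
Sat(A[req U EF E[~req U ~start]]) = {Busy, Ack, Reset, Check, Retry, Hold}
Crit ∉ Sat(A[req U EF E[~req U ~start]]) = {Busy, Ack, Reset, Check, Retry, Hold}, so the formula does not hold at Crit.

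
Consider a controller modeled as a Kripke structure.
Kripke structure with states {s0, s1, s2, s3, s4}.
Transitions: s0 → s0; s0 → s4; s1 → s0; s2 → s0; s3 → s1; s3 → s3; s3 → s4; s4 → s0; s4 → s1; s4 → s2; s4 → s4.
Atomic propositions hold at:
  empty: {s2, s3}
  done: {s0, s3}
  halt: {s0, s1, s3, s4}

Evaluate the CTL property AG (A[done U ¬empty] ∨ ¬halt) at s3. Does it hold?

Sat(¬empty) = {s0, s1, s4}
A[done U ¬empty]: least fixpoint, start Z0 = Sat(¬empty) = {s0, s1, s4}, add states in Sat(done) with every successor in Z. Already a fixed point.
Sat(A[done U ¬empty]) = {s0, s1, s4}
Sat(¬halt) = {s2}
Sat(A[done U ¬empty] ∨ ¬halt) = {s0, s1, s2, s4}
AG (A[done U ¬empty] ∨ ¬halt): greatest fixpoint, start Z0 = {s0, s1, s2, s4}, keep only states in Sat with every successor in Z. Already a fixed point.
Sat(AG (A[done U ¬empty] ∨ ¬halt)) = {s0, s1, s2, s4}
s3 ∉ Sat(AG (A[done U ¬empty] ∨ ¬halt)) = {s0, s1, s2, s4}, so the formula does not hold at s3.

No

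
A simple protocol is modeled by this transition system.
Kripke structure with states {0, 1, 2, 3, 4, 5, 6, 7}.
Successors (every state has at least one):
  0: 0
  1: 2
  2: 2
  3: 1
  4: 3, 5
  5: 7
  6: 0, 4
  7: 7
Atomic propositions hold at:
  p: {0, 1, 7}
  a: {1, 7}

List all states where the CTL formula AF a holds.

AF a: least fixpoint, start Z0 = {1, 7}, add states with every successor in Z. Z1 = {1, 3, 5, 7}; Z2 = {1, 3, 4, 5, 7}; fixed.
Sat(AF a) = {1, 3, 4, 5, 7}

{1, 3, 4, 5, 7}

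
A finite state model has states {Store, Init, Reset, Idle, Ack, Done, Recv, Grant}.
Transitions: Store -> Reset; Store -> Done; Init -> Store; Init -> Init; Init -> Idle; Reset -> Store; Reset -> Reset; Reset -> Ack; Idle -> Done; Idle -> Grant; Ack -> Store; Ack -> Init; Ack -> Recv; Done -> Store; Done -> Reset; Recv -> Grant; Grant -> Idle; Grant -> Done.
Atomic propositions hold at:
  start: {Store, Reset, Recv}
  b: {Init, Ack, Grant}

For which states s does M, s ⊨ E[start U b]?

E[start U b]: least fixpoint, start Z0 = Sat(b) = {Init, Ack, Grant}, add states in Sat(start) with some successor in Z. Z1 = {Init, Reset, Ack, Recv, Grant}; Z2 = {Store, Init, Reset, Ack, Recv, Grant}; fixed.
Sat(E[start U b]) = {Store, Init, Reset, Ack, Recv, Grant}

{Store, Init, Reset, Ack, Recv, Grant}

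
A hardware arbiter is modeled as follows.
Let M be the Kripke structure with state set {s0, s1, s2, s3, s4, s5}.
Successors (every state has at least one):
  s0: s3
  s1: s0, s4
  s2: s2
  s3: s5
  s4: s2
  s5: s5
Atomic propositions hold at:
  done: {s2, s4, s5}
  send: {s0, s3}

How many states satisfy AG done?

AG done: greatest fixpoint, start Z0 = {s2, s4, s5}, keep only states in Sat with every successor in Z. Already a fixed point.
Sat(AG done) = {s2, s4, s5}
|Sat(AG done)| = |{s2, s4, s5}| = 3.

3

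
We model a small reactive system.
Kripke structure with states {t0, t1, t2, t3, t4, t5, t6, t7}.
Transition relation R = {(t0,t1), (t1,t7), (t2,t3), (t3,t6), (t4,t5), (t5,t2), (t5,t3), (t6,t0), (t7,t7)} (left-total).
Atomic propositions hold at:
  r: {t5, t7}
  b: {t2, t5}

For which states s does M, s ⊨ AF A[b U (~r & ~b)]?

{t0, t1, t2, t3, t4, t5, t6}

Sat(~r) = {t0, t1, t2, t3, t4, t6}
Sat(~b) = {t0, t1, t3, t4, t6, t7}
Sat(~r & ~b) = {t0, t1, t3, t4, t6}
A[b U (~r & ~b)]: least fixpoint, start Z0 = Sat((~r & ~b)) = {t0, t1, t3, t4, t6}, add states in Sat(b) with every successor in Z. Z1 = {t0, t1, t2, t3, t4, t6}; Z2 = {t0, t1, t2, t3, t4, t5, t6}; fixed.
Sat(A[b U (~r & ~b)]) = {t0, t1, t2, t3, t4, t5, t6}
AF A[b U (~r & ~b)]: least fixpoint, start Z0 = {t0, t1, t2, t3, t4, t5, t6}, add states with every successor in Z. Already a fixed point.
Sat(AF A[b U (~r & ~b)]) = {t0, t1, t2, t3, t4, t5, t6}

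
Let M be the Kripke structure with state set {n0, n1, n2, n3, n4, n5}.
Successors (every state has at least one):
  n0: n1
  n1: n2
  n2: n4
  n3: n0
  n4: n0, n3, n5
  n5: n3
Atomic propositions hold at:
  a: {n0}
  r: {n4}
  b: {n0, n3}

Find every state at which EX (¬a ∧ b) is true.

Sat(¬a) = {n1, n2, n3, n4, n5}
Sat(¬a ∧ b) = {n3}
Sat(EX (¬a ∧ b)) = {s : some successor in {n3}} = {n4, n5}

{n4, n5}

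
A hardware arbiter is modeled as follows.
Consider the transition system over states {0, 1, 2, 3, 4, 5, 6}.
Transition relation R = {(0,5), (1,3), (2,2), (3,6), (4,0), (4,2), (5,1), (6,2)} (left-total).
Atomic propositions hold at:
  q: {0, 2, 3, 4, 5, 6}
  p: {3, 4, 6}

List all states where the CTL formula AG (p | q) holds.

Sat(p | q) = {0, 2, 3, 4, 5, 6}
AG (p | q): greatest fixpoint, start Z0 = {0, 2, 3, 4, 5, 6}, keep only states in Sat with every successor in Z. Z1 = {0, 2, 3, 4, 6}; Z2 = {2, 3, 4, 6}; Z3 = {2, 3, 6}; fixed.
Sat(AG (p | q)) = {2, 3, 6}

{2, 3, 6}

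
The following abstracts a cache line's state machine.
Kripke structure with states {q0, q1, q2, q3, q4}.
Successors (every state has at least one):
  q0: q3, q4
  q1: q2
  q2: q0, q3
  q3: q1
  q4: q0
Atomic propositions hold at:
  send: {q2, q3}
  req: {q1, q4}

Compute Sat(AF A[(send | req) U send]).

Sat(send | req) = {q1, q2, q3, q4}
A[(send | req) U send]: least fixpoint, start Z0 = Sat(send) = {q2, q3}, add states in Sat(send | req) with every successor in Z. Z1 = {q1, q2, q3}; fixed.
Sat(A[(send | req) U send]) = {q1, q2, q3}
AF A[(send | req) U send]: least fixpoint, start Z0 = {q1, q2, q3}, add states with every successor in Z. Already a fixed point.
Sat(AF A[(send | req) U send]) = {q1, q2, q3}

{q1, q2, q3}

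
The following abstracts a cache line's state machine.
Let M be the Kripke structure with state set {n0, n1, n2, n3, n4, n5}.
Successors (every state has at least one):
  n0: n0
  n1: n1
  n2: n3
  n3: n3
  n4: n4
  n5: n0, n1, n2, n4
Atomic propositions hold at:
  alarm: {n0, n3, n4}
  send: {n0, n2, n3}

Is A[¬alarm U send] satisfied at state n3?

Yes

Sat(¬alarm) = {n1, n2, n5}
A[¬alarm U send]: least fixpoint, start Z0 = Sat(send) = {n0, n2, n3}, add states in Sat(¬alarm) with every successor in Z. Already a fixed point.
Sat(A[¬alarm U send]) = {n0, n2, n3}
n3 ∈ Sat(A[¬alarm U send]) = {n0, n2, n3}, so the formula holds at n3.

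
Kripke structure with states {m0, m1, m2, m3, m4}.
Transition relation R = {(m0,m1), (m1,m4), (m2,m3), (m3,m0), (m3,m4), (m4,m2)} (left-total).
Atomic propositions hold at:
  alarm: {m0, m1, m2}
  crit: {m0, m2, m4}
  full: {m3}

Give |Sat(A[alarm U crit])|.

A[alarm U crit]: least fixpoint, start Z0 = Sat(crit) = {m0, m2, m4}, add states in Sat(alarm) with every successor in Z. Z1 = {m0, m1, m2, m4}; fixed.
Sat(A[alarm U crit]) = {m0, m1, m2, m4}
|Sat(A[alarm U crit])| = |{m0, m1, m2, m4}| = 4.

4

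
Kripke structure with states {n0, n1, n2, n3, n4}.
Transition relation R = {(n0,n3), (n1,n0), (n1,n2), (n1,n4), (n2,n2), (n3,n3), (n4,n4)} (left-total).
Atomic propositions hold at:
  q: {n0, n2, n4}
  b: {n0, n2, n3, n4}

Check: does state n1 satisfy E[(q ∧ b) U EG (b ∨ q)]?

No

Sat(q ∧ b) = {n0, n2, n4}
Sat(b ∨ q) = {n0, n2, n3, n4}
EG (b ∨ q): greatest fixpoint, start Z0 = {n0, n2, n3, n4}, keep only states in Sat with some successor in Z. Already a fixed point.
Sat(EG (b ∨ q)) = {n0, n2, n3, n4}
E[(q ∧ b) U EG (b ∨ q)]: least fixpoint, start Z0 = Sat(EG (b ∨ q)) = {n0, n2, n3, n4}, add states in Sat(q ∧ b) with some successor in Z. Already a fixed point.
Sat(E[(q ∧ b) U EG (b ∨ q)]) = {n0, n2, n3, n4}
n1 ∉ Sat(E[(q ∧ b) U EG (b ∨ q)]) = {n0, n2, n3, n4}, so the formula does not hold at n1.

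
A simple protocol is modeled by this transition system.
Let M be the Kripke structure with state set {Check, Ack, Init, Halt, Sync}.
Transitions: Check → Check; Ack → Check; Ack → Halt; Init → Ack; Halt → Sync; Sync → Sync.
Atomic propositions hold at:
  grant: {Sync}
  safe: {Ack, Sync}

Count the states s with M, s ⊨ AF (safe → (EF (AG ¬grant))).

Sat(¬grant) = {Check, Ack, Init, Halt}
AG ¬grant: greatest fixpoint, start Z0 = {Check, Ack, Init, Halt}, keep only states in Sat with every successor in Z. Z1 = {Check, Ack, Init}; Z2 = {Check, Init}; Z3 = {Check}; fixed.
Sat(AG ¬grant) = {Check}
EF (AG ¬grant): least fixpoint, start Z0 = {Check}, add states with some successor in Z. Z1 = {Check, Ack}; Z2 = {Check, Ack, Init}; fixed.
Sat(EF (AG ¬grant)) = {Check, Ack, Init}
Sat(safe → (EF (AG ¬grant))) = {Check, Ack, Init, Halt}
AF (safe → (EF (AG ¬grant))): least fixpoint, start Z0 = {Check, Ack, Init, Halt}, add states with every successor in Z. Already a fixed point.
Sat(AF (safe → (EF (AG ¬grant)))) = {Check, Ack, Init, Halt}
|Sat(AF (safe → (EF (AG ¬grant))))| = |{Check, Ack, Init, Halt}| = 4.

4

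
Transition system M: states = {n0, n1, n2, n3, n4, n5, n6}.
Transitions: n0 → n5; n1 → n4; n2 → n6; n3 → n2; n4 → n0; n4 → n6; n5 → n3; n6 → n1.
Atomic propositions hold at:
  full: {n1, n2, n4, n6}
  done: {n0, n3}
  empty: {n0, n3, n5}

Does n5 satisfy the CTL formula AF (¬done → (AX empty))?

Yes

Sat(¬done) = {n1, n2, n4, n5, n6}
Sat(AX empty) = {s : every successor in {n0, n3, n5}} = {n0, n5}
Sat(¬done → (AX empty)) = {n0, n3, n5}
AF (¬done → (AX empty)): least fixpoint, start Z0 = {n0, n3, n5}, add states with every successor in Z. Already a fixed point.
Sat(AF (¬done → (AX empty))) = {n0, n3, n5}
n5 ∈ Sat(AF (¬done → (AX empty))) = {n0, n3, n5}, so the formula holds at n5.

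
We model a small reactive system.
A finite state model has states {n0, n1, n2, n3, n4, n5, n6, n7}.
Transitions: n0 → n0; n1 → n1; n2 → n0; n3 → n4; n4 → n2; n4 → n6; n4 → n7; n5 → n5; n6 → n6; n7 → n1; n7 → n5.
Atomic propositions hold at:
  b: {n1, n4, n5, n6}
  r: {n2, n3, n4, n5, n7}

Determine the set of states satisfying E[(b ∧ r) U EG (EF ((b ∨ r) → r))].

{n0, n2, n3, n4, n5, n7}

Sat(b ∧ r) = {n4, n5}
Sat(b ∨ r) = {n1, n2, n3, n4, n5, n6, n7}
Sat((b ∨ r) → r) = {n0, n2, n3, n4, n5, n7}
EF ((b ∨ r) → r): least fixpoint, start Z0 = {n0, n2, n3, n4, n5, n7}, add states with some successor in Z. Already a fixed point.
Sat(EF ((b ∨ r) → r)) = {n0, n2, n3, n4, n5, n7}
EG (EF ((b ∨ r) → r)): greatest fixpoint, start Z0 = {n0, n2, n3, n4, n5, n7}, keep only states in Sat with some successor in Z. Already a fixed point.
Sat(EG (EF ((b ∨ r) → r))) = {n0, n2, n3, n4, n5, n7}
E[(b ∧ r) U EG (EF ((b ∨ r) → r))]: least fixpoint, start Z0 = Sat(EG (EF ((b ∨ r) → r))) = {n0, n2, n3, n4, n5, n7}, add states in Sat(b ∧ r) with some successor in Z. Already a fixed point.
Sat(E[(b ∧ r) U EG (EF ((b ∨ r) → r))]) = {n0, n2, n3, n4, n5, n7}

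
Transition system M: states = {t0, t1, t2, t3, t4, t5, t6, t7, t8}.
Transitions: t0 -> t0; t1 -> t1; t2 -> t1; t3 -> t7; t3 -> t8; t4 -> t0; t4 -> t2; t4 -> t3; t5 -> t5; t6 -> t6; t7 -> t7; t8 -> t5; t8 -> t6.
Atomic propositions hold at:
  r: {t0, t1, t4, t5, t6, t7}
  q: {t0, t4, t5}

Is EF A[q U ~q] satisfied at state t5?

Sat(~q) = {t1, t2, t3, t6, t7, t8}
A[q U ~q]: least fixpoint, start Z0 = Sat(~q) = {t1, t2, t3, t6, t7, t8}, add states in Sat(q) with every successor in Z. Already a fixed point.
Sat(A[q U ~q]) = {t1, t2, t3, t6, t7, t8}
EF A[q U ~q]: least fixpoint, start Z0 = {t1, t2, t3, t6, t7, t8}, add states with some successor in Z. Z1 = {t1, t2, t3, t4, t6, t7, t8}; fixed.
Sat(EF A[q U ~q]) = {t1, t2, t3, t4, t6, t7, t8}
t5 ∉ Sat(EF A[q U ~q]) = {t1, t2, t3, t4, t6, t7, t8}, so the formula does not hold at t5.

No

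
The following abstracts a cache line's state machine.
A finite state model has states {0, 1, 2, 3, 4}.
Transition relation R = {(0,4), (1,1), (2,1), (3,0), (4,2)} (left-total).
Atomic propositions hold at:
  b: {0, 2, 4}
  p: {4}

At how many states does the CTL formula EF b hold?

EF b: least fixpoint, start Z0 = {0, 2, 4}, add states with some successor in Z. Z1 = {0, 2, 3, 4}; fixed.
Sat(EF b) = {0, 2, 3, 4}
|Sat(EF b)| = |{0, 2, 3, 4}| = 4.

4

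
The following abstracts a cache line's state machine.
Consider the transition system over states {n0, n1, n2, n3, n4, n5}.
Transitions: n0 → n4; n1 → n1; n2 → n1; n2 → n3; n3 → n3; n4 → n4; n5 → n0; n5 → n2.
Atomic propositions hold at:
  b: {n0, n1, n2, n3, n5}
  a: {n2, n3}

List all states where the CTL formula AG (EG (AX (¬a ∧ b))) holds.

Sat(¬a) = {n0, n1, n4, n5}
Sat(¬a ∧ b) = {n0, n1, n5}
Sat(AX (¬a ∧ b)) = {s : every successor in {n0, n1, n5}} = {n1}
EG (AX (¬a ∧ b)): greatest fixpoint, start Z0 = {n1}, keep only states in Sat with some successor in Z. Already a fixed point.
Sat(EG (AX (¬a ∧ b))) = {n1}
AG (EG (AX (¬a ∧ b))): greatest fixpoint, start Z0 = {n1}, keep only states in Sat with every successor in Z. Already a fixed point.
Sat(AG (EG (AX (¬a ∧ b)))) = {n1}

{n1}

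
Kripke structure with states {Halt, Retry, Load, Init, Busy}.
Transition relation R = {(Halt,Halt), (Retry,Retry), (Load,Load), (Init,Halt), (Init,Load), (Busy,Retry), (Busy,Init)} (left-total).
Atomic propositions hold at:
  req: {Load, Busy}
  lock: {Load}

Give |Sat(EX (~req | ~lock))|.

Sat(~req) = {Halt, Retry, Init}
Sat(~lock) = {Halt, Retry, Init, Busy}
Sat(~req | ~lock) = {Halt, Retry, Init, Busy}
Sat(EX (~req | ~lock)) = {s : some successor in {Halt, Retry, Init, Busy}} = {Halt, Retry, Init, Busy}
|Sat(EX (~req | ~lock))| = |{Halt, Retry, Init, Busy}| = 4.

4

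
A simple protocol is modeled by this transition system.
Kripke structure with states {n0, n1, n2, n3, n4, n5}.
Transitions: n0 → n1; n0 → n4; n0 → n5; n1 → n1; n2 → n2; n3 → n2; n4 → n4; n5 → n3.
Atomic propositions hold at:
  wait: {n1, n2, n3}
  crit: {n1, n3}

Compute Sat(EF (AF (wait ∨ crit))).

Sat(wait ∨ crit) = {n1, n2, n3}
AF (wait ∨ crit): least fixpoint, start Z0 = {n1, n2, n3}, add states with every successor in Z. Z1 = {n1, n2, n3, n5}; fixed.
Sat(AF (wait ∨ crit)) = {n1, n2, n3, n5}
EF (AF (wait ∨ crit)): least fixpoint, start Z0 = {n1, n2, n3, n5}, add states with some successor in Z. Z1 = {n0, n1, n2, n3, n5}; fixed.
Sat(EF (AF (wait ∨ crit))) = {n0, n1, n2, n3, n5}

{n0, n1, n2, n3, n5}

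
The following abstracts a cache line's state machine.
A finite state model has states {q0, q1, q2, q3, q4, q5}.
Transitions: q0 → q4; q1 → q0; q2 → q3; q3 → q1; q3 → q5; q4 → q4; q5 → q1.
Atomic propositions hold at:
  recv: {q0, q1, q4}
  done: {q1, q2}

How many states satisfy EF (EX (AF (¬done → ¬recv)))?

Sat(¬done) = {q0, q3, q4, q5}
Sat(¬recv) = {q2, q3, q5}
Sat(¬done → ¬recv) = {q1, q2, q3, q5}
AF (¬done → ¬recv): least fixpoint, start Z0 = {q1, q2, q3, q5}, add states with every successor in Z. Already a fixed point.
Sat(AF (¬done → ¬recv)) = {q1, q2, q3, q5}
Sat(EX (AF (¬done → ¬recv))) = {s : some successor in {q1, q2, q3, q5}} = {q2, q3, q5}
EF (EX (AF (¬done → ¬recv))): least fixpoint, start Z0 = {q2, q3, q5}, add states with some successor in Z. Already a fixed point.
Sat(EF (EX (AF (¬done → ¬recv)))) = {q2, q3, q5}
|Sat(EF (EX (AF (¬done → ¬recv))))| = |{q2, q3, q5}| = 3.

3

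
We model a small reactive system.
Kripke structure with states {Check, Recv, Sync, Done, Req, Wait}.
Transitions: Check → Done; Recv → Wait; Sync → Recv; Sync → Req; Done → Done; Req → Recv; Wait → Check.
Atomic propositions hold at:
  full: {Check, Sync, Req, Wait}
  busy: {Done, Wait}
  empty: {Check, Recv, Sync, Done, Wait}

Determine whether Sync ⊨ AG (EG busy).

No

EG busy: greatest fixpoint, start Z0 = {Done, Wait}, keep only states in Sat with some successor in Z. Z1 = {Done}; fixed.
Sat(EG busy) = {Done}
AG (EG busy): greatest fixpoint, start Z0 = {Done}, keep only states in Sat with every successor in Z. Already a fixed point.
Sat(AG (EG busy)) = {Done}
Sync ∉ Sat(AG (EG busy)) = {Done}, so the formula does not hold at Sync.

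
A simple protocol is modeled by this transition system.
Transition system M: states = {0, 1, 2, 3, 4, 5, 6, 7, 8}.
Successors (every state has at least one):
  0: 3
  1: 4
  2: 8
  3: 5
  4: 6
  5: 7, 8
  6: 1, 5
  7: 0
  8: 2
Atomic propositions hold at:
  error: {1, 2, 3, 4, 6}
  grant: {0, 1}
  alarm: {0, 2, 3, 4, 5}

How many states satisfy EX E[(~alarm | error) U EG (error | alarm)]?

3

Sat(~alarm) = {1, 6, 7, 8}
Sat(~alarm | error) = {1, 2, 3, 4, 6, 7, 8}
Sat(error | alarm) = {0, 1, 2, 3, 4, 5, 6}
EG (error | alarm): greatest fixpoint, start Z0 = {0, 1, 2, 3, 4, 5, 6}, keep only states in Sat with some successor in Z. Z1 = {0, 1, 3, 4, 6}; Z2 = {0, 1, 4, 6}; Z3 = {1, 4, 6}; fixed.
Sat(EG (error | alarm)) = {1, 4, 6}
E[(~alarm | error) U EG (error | alarm)]: least fixpoint, start Z0 = Sat(EG (error | alarm)) = {1, 4, 6}, add states in Sat(~alarm | error) with some successor in Z. Already a fixed point.
Sat(E[(~alarm | error) U EG (error | alarm)]) = {1, 4, 6}
Sat(EX E[(~alarm | error) U EG (error | alarm)]) = {s : some successor in {1, 4, 6}} = {1, 4, 6}
|Sat(EX E[(~alarm | error) U EG (error | alarm)])| = |{1, 4, 6}| = 3.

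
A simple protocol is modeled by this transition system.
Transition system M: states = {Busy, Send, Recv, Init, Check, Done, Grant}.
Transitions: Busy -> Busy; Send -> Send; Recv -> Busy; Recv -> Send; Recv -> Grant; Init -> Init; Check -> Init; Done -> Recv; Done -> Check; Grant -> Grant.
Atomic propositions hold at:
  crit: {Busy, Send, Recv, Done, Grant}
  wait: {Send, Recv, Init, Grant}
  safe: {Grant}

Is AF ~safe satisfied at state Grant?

Sat(~safe) = {Busy, Send, Recv, Init, Check, Done}
AF ~safe: least fixpoint, start Z0 = {Busy, Send, Recv, Init, Check, Done}, add states with every successor in Z. Already a fixed point.
Sat(AF ~safe) = {Busy, Send, Recv, Init, Check, Done}
Grant ∉ Sat(AF ~safe) = {Busy, Send, Recv, Init, Check, Done}, so the formula does not hold at Grant.

No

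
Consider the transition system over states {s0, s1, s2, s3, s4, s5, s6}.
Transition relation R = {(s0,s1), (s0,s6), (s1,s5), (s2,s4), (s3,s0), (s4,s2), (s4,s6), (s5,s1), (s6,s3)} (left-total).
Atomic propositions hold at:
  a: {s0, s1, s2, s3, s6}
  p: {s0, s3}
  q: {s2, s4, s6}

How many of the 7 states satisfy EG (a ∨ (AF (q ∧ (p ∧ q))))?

3

Sat(p ∧ q) = ∅
Sat(q ∧ (p ∧ q)) = ∅
AF (q ∧ (p ∧ q)): least fixpoint, start Z0 = ∅, add states with every successor in Z. Already a fixed point.
Sat(AF (q ∧ (p ∧ q))) = ∅
Sat(a ∨ (AF (q ∧ (p ∧ q)))) = {s0, s1, s2, s3, s6}
EG (a ∨ (AF (q ∧ (p ∧ q)))): greatest fixpoint, start Z0 = {s0, s1, s2, s3, s6}, keep only states in Sat with some successor in Z. Z1 = {s0, s3, s6}; fixed.
Sat(EG (a ∨ (AF (q ∧ (p ∧ q))))) = {s0, s3, s6}
|Sat(EG (a ∨ (AF (q ∧ (p ∧ q)))))| = |{s0, s3, s6}| = 3.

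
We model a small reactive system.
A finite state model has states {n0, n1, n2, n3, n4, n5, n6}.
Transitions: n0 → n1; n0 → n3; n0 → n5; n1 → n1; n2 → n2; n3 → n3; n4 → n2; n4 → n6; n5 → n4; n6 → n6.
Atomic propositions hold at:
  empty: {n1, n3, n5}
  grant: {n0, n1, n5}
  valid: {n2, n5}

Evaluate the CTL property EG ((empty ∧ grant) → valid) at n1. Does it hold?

Sat(empty ∧ grant) = {n1, n5}
Sat((empty ∧ grant) → valid) = {n0, n2, n3, n4, n5, n6}
EG ((empty ∧ grant) → valid): greatest fixpoint, start Z0 = {n0, n2, n3, n4, n5, n6}, keep only states in Sat with some successor in Z. Already a fixed point.
Sat(EG ((empty ∧ grant) → valid)) = {n0, n2, n3, n4, n5, n6}
n1 ∉ Sat(EG ((empty ∧ grant) → valid)) = {n0, n2, n3, n4, n5, n6}, so the formula does not hold at n1.

No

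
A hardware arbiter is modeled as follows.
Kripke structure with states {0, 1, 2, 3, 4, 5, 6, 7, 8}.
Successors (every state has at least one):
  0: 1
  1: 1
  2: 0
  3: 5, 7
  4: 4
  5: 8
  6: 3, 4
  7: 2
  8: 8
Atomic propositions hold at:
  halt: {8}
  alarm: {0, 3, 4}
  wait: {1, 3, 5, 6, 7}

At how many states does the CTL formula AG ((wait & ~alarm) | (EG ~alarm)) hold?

3

Sat(~alarm) = {1, 2, 5, 6, 7, 8}
Sat(wait & ~alarm) = {1, 5, 6, 7}
EG ~alarm: greatest fixpoint, start Z0 = {1, 2, 5, 6, 7, 8}, keep only states in Sat with some successor in Z. Z1 = {1, 5, 7, 8}; Z2 = {1, 5, 8}; fixed.
Sat(EG ~alarm) = {1, 5, 8}
Sat((wait & ~alarm) | (EG ~alarm)) = {1, 5, 6, 7, 8}
AG ((wait & ~alarm) | (EG ~alarm)): greatest fixpoint, start Z0 = {1, 5, 6, 7, 8}, keep only states in Sat with every successor in Z. Z1 = {1, 5, 8}; fixed.
Sat(AG ((wait & ~alarm) | (EG ~alarm))) = {1, 5, 8}
|Sat(AG ((wait & ~alarm) | (EG ~alarm)))| = |{1, 5, 8}| = 3.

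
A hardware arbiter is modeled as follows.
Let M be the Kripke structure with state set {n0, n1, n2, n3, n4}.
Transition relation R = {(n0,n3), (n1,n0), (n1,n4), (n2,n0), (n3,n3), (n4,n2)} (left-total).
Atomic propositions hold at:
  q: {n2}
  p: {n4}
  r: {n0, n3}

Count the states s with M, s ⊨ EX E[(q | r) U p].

Sat(q | r) = {n0, n2, n3}
E[(q | r) U p]: least fixpoint, start Z0 = Sat(p) = {n4}, add states in Sat(q | r) with some successor in Z. Already a fixed point.
Sat(E[(q | r) U p]) = {n4}
Sat(EX E[(q | r) U p]) = {s : some successor in {n4}} = {n1}
|Sat(EX E[(q | r) U p])| = |{n1}| = 1.

1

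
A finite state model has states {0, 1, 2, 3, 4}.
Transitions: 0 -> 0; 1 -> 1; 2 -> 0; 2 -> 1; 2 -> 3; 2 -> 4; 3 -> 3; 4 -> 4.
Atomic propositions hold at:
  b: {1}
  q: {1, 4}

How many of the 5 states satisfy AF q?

2

AF q: least fixpoint, start Z0 = {1, 4}, add states with every successor in Z. Already a fixed point.
Sat(AF q) = {1, 4}
|Sat(AF q)| = |{1, 4}| = 2.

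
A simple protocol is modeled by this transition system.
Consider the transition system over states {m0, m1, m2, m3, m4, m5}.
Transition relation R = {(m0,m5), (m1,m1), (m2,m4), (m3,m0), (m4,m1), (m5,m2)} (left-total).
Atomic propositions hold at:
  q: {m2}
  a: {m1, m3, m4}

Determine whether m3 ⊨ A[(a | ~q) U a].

Sat(~q) = {m0, m1, m3, m4, m5}
Sat(a | ~q) = {m0, m1, m3, m4, m5}
A[(a | ~q) U a]: least fixpoint, start Z0 = Sat(a) = {m1, m3, m4}, add states in Sat(a | ~q) with every successor in Z. Already a fixed point.
Sat(A[(a | ~q) U a]) = {m1, m3, m4}
m3 ∈ Sat(A[(a | ~q) U a]) = {m1, m3, m4}, so the formula holds at m3.

Yes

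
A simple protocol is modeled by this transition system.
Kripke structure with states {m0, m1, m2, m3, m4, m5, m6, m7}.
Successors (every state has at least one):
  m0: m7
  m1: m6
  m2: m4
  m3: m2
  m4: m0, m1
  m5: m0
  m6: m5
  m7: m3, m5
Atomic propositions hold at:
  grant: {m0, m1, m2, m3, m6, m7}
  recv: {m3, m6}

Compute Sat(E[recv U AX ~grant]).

{m2, m3, m6}

Sat(~grant) = {m4, m5}
Sat(AX ~grant) = {s : every successor in {m4, m5}} = {m2, m6}
E[recv U AX ~grant]: least fixpoint, start Z0 = Sat(AX ~grant) = {m2, m6}, add states in Sat(recv) with some successor in Z. Z1 = {m2, m3, m6}; fixed.
Sat(E[recv U AX ~grant]) = {m2, m3, m6}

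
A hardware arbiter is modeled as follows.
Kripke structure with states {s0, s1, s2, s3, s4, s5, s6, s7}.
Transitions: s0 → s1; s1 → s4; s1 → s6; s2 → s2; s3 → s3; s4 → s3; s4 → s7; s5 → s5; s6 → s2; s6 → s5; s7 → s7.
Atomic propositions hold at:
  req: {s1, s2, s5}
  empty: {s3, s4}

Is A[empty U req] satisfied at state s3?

A[empty U req]: least fixpoint, start Z0 = Sat(req) = {s1, s2, s5}, add states in Sat(empty) with every successor in Z. Already a fixed point.
Sat(A[empty U req]) = {s1, s2, s5}
s3 ∉ Sat(A[empty U req]) = {s1, s2, s5}, so the formula does not hold at s3.

No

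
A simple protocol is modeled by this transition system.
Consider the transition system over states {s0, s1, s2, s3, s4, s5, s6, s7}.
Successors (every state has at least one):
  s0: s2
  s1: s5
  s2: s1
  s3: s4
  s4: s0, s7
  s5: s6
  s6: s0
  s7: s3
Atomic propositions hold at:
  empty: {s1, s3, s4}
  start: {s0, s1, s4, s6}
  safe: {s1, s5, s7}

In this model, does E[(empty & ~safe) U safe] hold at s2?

Sat(~safe) = {s0, s2, s3, s4, s6}
Sat(empty & ~safe) = {s3, s4}
E[(empty & ~safe) U safe]: least fixpoint, start Z0 = Sat(safe) = {s1, s5, s7}, add states in Sat(empty & ~safe) with some successor in Z. Z1 = {s1, s4, s5, s7}; Z2 = {s1, s3, s4, s5, s7}; fixed.
Sat(E[(empty & ~safe) U safe]) = {s1, s3, s4, s5, s7}
s2 ∉ Sat(E[(empty & ~safe) U safe]) = {s1, s3, s4, s5, s7}, so the formula does not hold at s2.

No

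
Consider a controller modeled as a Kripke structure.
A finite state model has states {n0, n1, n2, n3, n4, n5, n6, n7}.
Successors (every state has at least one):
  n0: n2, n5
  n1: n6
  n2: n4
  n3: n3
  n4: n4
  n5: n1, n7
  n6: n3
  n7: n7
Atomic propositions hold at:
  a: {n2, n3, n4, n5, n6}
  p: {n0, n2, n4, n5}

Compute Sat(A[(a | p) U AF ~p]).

{n1, n3, n5, n6, n7}

Sat(a | p) = {n0, n2, n3, n4, n5, n6}
Sat(~p) = {n1, n3, n6, n7}
AF ~p: least fixpoint, start Z0 = {n1, n3, n6, n7}, add states with every successor in Z. Z1 = {n1, n3, n5, n6, n7}; fixed.
Sat(AF ~p) = {n1, n3, n5, n6, n7}
A[(a | p) U AF ~p]: least fixpoint, start Z0 = Sat(AF ~p) = {n1, n3, n5, n6, n7}, add states in Sat(a | p) with every successor in Z. Already a fixed point.
Sat(A[(a | p) U AF ~p]) = {n1, n3, n5, n6, n7}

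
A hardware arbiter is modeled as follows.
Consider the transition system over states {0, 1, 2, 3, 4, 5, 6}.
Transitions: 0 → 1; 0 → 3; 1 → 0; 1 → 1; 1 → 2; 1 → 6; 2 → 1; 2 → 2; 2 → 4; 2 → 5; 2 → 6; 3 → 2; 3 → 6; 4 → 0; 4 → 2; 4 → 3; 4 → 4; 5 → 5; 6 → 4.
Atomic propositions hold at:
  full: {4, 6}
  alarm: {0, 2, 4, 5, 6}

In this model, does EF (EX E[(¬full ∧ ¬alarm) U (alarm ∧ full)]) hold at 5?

Sat(¬full) = {0, 1, 2, 3, 5}
Sat(¬alarm) = {1, 3}
Sat(¬full ∧ ¬alarm) = {1, 3}
Sat(alarm ∧ full) = {4, 6}
E[(¬full ∧ ¬alarm) U (alarm ∧ full)]: least fixpoint, start Z0 = Sat((alarm ∧ full)) = {4, 6}, add states in Sat(¬full ∧ ¬alarm) with some successor in Z. Z1 = {1, 3, 4, 6}; fixed.
Sat(E[(¬full ∧ ¬alarm) U (alarm ∧ full)]) = {1, 3, 4, 6}
Sat(EX E[(¬full ∧ ¬alarm) U (alarm ∧ full)]) = {s : some successor in {1, 3, 4, 6}} = {0, 1, 2, 3, 4, 6}
EF (EX E[(¬full ∧ ¬alarm) U (alarm ∧ full)]): least fixpoint, start Z0 = {0, 1, 2, 3, 4, 6}, add states with some successor in Z. Already a fixed point.
Sat(EF (EX E[(¬full ∧ ¬alarm) U (alarm ∧ full)])) = {0, 1, 2, 3, 4, 6}
5 ∉ Sat(EF (EX E[(¬full ∧ ¬alarm) U (alarm ∧ full)])) = {0, 1, 2, 3, 4, 6}, so the formula does not hold at 5.

No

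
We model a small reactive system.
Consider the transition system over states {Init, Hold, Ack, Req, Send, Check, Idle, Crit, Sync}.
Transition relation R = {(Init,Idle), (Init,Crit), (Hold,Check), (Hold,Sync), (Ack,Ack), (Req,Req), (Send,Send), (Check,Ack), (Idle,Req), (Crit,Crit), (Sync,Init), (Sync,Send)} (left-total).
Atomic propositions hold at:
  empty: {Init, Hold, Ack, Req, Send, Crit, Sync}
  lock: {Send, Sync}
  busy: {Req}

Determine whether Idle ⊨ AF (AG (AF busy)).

AF busy: least fixpoint, start Z0 = {Req}, add states with every successor in Z. Z1 = {Req, Idle}; fixed.
Sat(AF busy) = {Req, Idle}
AG (AF busy): greatest fixpoint, start Z0 = {Req, Idle}, keep only states in Sat with every successor in Z. Already a fixed point.
Sat(AG (AF busy)) = {Req, Idle}
AF (AG (AF busy)): least fixpoint, start Z0 = {Req, Idle}, add states with every successor in Z. Already a fixed point.
Sat(AF (AG (AF busy))) = {Req, Idle}
Idle ∈ Sat(AF (AG (AF busy))) = {Req, Idle}, so the formula holds at Idle.

Yes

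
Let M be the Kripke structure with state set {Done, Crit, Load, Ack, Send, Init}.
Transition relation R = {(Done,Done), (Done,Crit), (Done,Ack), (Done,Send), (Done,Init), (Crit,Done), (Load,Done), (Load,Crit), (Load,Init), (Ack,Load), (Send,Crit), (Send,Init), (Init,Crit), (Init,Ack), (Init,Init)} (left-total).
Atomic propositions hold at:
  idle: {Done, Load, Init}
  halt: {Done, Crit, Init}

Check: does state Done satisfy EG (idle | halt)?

Sat(idle | halt) = {Done, Crit, Load, Init}
EG (idle | halt): greatest fixpoint, start Z0 = {Done, Crit, Load, Init}, keep only states in Sat with some successor in Z. Already a fixed point.
Sat(EG (idle | halt)) = {Done, Crit, Load, Init}
Done ∈ Sat(EG (idle | halt)) = {Done, Crit, Load, Init}, so the formula holds at Done.

Yes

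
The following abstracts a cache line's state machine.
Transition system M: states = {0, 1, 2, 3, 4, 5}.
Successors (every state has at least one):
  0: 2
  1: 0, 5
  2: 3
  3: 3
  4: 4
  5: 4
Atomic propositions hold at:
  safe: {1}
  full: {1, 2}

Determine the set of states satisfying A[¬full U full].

{0, 1, 2}

Sat(¬full) = {0, 3, 4, 5}
A[¬full U full]: least fixpoint, start Z0 = Sat(full) = {1, 2}, add states in Sat(¬full) with every successor in Z. Z1 = {0, 1, 2}; fixed.
Sat(A[¬full U full]) = {0, 1, 2}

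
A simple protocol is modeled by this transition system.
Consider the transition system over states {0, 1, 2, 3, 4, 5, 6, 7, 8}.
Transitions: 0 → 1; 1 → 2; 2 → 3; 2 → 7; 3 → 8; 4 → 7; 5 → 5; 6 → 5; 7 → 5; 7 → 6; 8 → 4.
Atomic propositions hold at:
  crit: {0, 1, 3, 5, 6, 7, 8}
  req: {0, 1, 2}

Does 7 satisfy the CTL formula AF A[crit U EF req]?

EF req: least fixpoint, start Z0 = {0, 1, 2}, add states with some successor in Z. Already a fixed point.
Sat(EF req) = {0, 1, 2}
A[crit U EF req]: least fixpoint, start Z0 = Sat(EF req) = {0, 1, 2}, add states in Sat(crit) with every successor in Z. Already a fixed point.
Sat(A[crit U EF req]) = {0, 1, 2}
AF A[crit U EF req]: least fixpoint, start Z0 = {0, 1, 2}, add states with every successor in Z. Already a fixed point.
Sat(AF A[crit U EF req]) = {0, 1, 2}
7 ∉ Sat(AF A[crit U EF req]) = {0, 1, 2}, so the formula does not hold at 7.

No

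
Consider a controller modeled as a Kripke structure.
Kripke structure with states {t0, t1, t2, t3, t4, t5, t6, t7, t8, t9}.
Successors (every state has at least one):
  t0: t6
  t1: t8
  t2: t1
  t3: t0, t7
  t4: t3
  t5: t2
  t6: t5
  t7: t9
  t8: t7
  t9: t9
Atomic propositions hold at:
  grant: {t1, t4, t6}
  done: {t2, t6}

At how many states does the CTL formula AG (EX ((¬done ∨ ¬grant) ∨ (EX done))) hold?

Sat(¬done) = {t0, t1, t3, t4, t5, t7, t8, t9}
Sat(¬grant) = {t0, t2, t3, t5, t7, t8, t9}
Sat(¬done ∨ ¬grant) = {t0, t1, t2, t3, t4, t5, t7, t8, t9}
Sat(EX done) = {s : some successor in {t2, t6}} = {t0, t5}
Sat((¬done ∨ ¬grant) ∨ (EX done)) = {t0, t1, t2, t3, t4, t5, t7, t8, t9}
Sat(EX ((¬done ∨ ¬grant) ∨ (EX done))) = {s : some successor in {t0, t1, t2, t3, t4, t5, t7, t8, t9}} = {t1, t2, t3, t4, t5, t6, t7, t8, t9}
AG (EX ((¬done ∨ ¬grant) ∨ (EX done))): greatest fixpoint, start Z0 = {t1, t2, t3, t4, t5, t6, t7, t8, t9}, keep only states in Sat with every successor in Z. Z1 = {t1, t2, t4, t5, t6, t7, t8, t9}; Z2 = {t1, t2, t5, t6, t7, t8, t9}; fixed.
Sat(AG (EX ((¬done ∨ ¬grant) ∨ (EX done)))) = {t1, t2, t5, t6, t7, t8, t9}
|Sat(AG (EX ((¬done ∨ ¬grant) ∨ (EX done))))| = |{t1, t2, t5, t6, t7, t8, t9}| = 7.

7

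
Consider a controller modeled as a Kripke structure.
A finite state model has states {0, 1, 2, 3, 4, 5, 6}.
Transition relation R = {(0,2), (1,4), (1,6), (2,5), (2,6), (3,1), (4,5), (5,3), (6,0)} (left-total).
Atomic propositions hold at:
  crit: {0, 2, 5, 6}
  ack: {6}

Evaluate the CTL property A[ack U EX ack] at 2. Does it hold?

Sat(EX ack) = {s : some successor in {6}} = {1, 2}
A[ack U EX ack]: least fixpoint, start Z0 = Sat(EX ack) = {1, 2}, add states in Sat(ack) with every successor in Z. Already a fixed point.
Sat(A[ack U EX ack]) = {1, 2}
2 ∈ Sat(A[ack U EX ack]) = {1, 2}, so the formula holds at 2.

Yes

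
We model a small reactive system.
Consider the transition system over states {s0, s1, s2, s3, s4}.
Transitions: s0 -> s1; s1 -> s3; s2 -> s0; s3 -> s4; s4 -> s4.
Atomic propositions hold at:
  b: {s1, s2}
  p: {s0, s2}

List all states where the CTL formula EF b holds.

EF b: least fixpoint, start Z0 = {s1, s2}, add states with some successor in Z. Z1 = {s0, s1, s2}; fixed.
Sat(EF b) = {s0, s1, s2}

{s0, s1, s2}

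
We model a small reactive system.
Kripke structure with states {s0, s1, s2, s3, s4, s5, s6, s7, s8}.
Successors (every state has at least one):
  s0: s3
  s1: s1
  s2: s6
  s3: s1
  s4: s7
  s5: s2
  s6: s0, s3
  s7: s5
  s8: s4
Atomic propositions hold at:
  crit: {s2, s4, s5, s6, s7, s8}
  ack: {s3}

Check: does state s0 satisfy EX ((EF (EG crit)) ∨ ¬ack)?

No

EG crit: greatest fixpoint, start Z0 = {s2, s4, s5, s6, s7, s8}, keep only states in Sat with some successor in Z. Z1 = {s2, s4, s5, s7, s8}; Z2 = {s4, s5, s7, s8}; Z3 = {s4, s7, s8}; Z4 = {s4, s8}; Z5 = {s8}; Z6 = ∅; fixed.
Sat(EG crit) = ∅
EF (EG crit): least fixpoint, start Z0 = ∅, add states with some successor in Z. Already a fixed point.
Sat(EF (EG crit)) = ∅
Sat(¬ack) = {s0, s1, s2, s4, s5, s6, s7, s8}
Sat((EF (EG crit)) ∨ ¬ack) = {s0, s1, s2, s4, s5, s6, s7, s8}
Sat(EX ((EF (EG crit)) ∨ ¬ack)) = {s : some successor in {s0, s1, s2, s4, s5, s6, s7, s8}} = {s1, s2, s3, s4, s5, s6, s7, s8}
s0 ∉ Sat(EX ((EF (EG crit)) ∨ ¬ack)) = {s1, s2, s3, s4, s5, s6, s7, s8}, so the formula does not hold at s0.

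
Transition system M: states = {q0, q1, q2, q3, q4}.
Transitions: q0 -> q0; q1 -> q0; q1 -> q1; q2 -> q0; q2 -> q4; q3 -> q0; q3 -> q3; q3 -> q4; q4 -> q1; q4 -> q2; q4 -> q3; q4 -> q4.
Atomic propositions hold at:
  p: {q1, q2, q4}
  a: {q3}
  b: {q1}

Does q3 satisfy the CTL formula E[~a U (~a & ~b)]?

No

Sat(~a) = {q0, q1, q2, q4}
Sat(~b) = {q0, q2, q3, q4}
Sat(~a & ~b) = {q0, q2, q4}
E[~a U (~a & ~b)]: least fixpoint, start Z0 = Sat((~a & ~b)) = {q0, q2, q4}, add states in Sat(~a) with some successor in Z. Z1 = {q0, q1, q2, q4}; fixed.
Sat(E[~a U (~a & ~b)]) = {q0, q1, q2, q4}
q3 ∉ Sat(E[~a U (~a & ~b)]) = {q0, q1, q2, q4}, so the formula does not hold at q3.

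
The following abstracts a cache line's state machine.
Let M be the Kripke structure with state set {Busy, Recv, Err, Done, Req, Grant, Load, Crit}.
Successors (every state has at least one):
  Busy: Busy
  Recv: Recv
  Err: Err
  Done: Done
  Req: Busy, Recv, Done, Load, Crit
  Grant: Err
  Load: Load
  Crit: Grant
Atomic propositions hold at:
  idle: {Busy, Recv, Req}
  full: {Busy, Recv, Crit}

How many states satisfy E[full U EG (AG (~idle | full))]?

Sat(~idle) = {Err, Done, Grant, Load, Crit}
Sat(~idle | full) = {Busy, Recv, Err, Done, Grant, Load, Crit}
AG (~idle | full): greatest fixpoint, start Z0 = {Busy, Recv, Err, Done, Grant, Load, Crit}, keep only states in Sat with every successor in Z. Already a fixed point.
Sat(AG (~idle | full)) = {Busy, Recv, Err, Done, Grant, Load, Crit}
EG (AG (~idle | full)): greatest fixpoint, start Z0 = {Busy, Recv, Err, Done, Grant, Load, Crit}, keep only states in Sat with some successor in Z. Already a fixed point.
Sat(EG (AG (~idle | full))) = {Busy, Recv, Err, Done, Grant, Load, Crit}
E[full U EG (AG (~idle | full))]: least fixpoint, start Z0 = Sat(EG (AG (~idle | full))) = {Busy, Recv, Err, Done, Grant, Load, Crit}, add states in Sat(full) with some successor in Z. Already a fixed point.
Sat(E[full U EG (AG (~idle | full))]) = {Busy, Recv, Err, Done, Grant, Load, Crit}
|Sat(E[full U EG (AG (~idle | full))])| = |{Busy, Recv, Err, Done, Grant, Load, Crit}| = 7.

7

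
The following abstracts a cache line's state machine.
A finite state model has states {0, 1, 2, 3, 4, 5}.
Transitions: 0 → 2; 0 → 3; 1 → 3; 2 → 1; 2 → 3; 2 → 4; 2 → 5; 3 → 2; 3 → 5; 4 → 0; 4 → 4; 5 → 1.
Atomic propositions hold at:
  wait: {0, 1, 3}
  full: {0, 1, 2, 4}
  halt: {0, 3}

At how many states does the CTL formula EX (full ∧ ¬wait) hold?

Sat(¬wait) = {2, 4, 5}
Sat(full ∧ ¬wait) = {2, 4}
Sat(EX (full ∧ ¬wait)) = {s : some successor in {2, 4}} = {0, 2, 3, 4}
|Sat(EX (full ∧ ¬wait))| = |{0, 2, 3, 4}| = 4.

4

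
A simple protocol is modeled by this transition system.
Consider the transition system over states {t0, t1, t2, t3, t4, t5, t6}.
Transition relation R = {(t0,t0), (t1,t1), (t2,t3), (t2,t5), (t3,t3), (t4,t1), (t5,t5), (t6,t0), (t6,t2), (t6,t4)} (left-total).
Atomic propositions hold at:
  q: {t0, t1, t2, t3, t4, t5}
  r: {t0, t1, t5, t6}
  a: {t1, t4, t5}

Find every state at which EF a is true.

EF a: least fixpoint, start Z0 = {t1, t4, t5}, add states with some successor in Z. Z1 = {t1, t2, t4, t5, t6}; fixed.
Sat(EF a) = {t1, t2, t4, t5, t6}

{t1, t2, t4, t5, t6}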